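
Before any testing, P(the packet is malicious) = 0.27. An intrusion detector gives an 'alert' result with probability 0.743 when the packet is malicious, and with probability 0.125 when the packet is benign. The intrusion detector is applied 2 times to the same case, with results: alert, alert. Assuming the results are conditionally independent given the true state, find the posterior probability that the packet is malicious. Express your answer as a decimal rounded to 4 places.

Posterior P(H) ≈ 0.9289

With H the event that the packet is malicious, the joint likelihood of the observed sequence is P(data|H) = 0.743·0.743 = 0.55205 and P(data|¬H) = 0.125·0.125 = 0.015625.
Bayes: P(H|data) = 0.27·0.55205 / (0.27·0.55205 + 0.73·0.015625) = 0.14905/0.16046 = 0.9289.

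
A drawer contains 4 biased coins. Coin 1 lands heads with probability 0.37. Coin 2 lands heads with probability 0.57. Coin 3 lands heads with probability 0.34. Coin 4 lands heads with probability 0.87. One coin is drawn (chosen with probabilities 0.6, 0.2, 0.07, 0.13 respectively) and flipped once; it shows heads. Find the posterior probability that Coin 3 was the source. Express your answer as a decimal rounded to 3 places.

Posterior probability ≈ 0.050

Tabulate prior·likelihood by source: [1] prior 0.6, lik 0.37, product 0.2220; [2] prior 0.2, lik 0.57, product 0.1140; [3] prior 0.07, lik 0.34, product 0.02380; [4] prior 0.13, lik 0.87, product 0.1131.
Normalizing constant = 0.47290; the posterior for Coin 3 is its product over the sum, 0.02380/0.47290 = 0.050.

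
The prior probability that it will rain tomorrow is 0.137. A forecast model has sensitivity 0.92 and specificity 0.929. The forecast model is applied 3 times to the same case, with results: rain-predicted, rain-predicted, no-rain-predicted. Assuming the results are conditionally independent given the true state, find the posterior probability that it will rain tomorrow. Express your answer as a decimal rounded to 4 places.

With H the event that it will rain tomorrow, the joint likelihood of the observed sequence is P(data|H) = 0.92·0.92·0.08 = 0.067712 and P(data|¬H) = 0.071·0.071·0.929 = 0.0046831.
Bayes: P(H|data) = 0.137·0.067712 / (0.137·0.067712 + 0.863·0.0046831) = 0.0092765/0.013318 = 0.6965.

Posterior P(H) ≈ 0.6965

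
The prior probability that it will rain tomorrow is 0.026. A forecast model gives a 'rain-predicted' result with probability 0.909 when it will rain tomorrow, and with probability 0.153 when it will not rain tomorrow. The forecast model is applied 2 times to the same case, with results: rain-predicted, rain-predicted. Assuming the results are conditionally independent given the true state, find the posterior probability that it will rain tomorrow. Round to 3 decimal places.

With H the event that it will rain tomorrow, the joint likelihood of the observed sequence is P(data|H) = 0.909·0.909 = 0.82628 and P(data|¬H) = 0.153·0.153 = 0.023409.
Bayes: P(H|data) = 0.026·0.82628 / (0.026·0.82628 + 0.974·0.023409) = 0.021483/0.044284 = 0.4851.

Posterior P(H) ≈ 0.485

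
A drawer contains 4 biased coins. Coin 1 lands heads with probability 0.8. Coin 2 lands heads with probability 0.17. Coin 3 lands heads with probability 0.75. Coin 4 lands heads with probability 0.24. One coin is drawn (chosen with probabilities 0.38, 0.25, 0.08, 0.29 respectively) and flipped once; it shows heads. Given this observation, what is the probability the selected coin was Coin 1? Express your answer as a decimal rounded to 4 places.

P(heads|C1) = 0.8; P(heads|C2) = 0.17; P(heads|C3) = 0.75; P(heads|C4) = 0.24.
Prior × likelihood for each source: 0.38·0.8=0.3040, 0.25·0.17=0.04250, 0.08·0.75=0.06000, 0.29·0.24=0.06960. Summing gives P(heads) = 0.47610.
P(Coin 1 | heads) = 0.3040 / 0.47610 = 0.6385.

Posterior probability ≈ 0.6385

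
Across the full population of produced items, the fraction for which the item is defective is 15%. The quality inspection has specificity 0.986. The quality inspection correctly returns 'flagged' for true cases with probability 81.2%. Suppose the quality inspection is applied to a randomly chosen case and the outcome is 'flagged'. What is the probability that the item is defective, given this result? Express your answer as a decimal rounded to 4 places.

P(H | E) ≈ 0.9110

Write H for 'the item is defective'. Prior odds H:¬H = 0.15/0.85 = 0.17647. For the 'flagged' outcome, the likelihood ratio is 0.812/0.014 = 58.000.
Posterior odds = 0.17647 × 58.000 = 10.235, so P(H|E) = 10.235/(1+10.235) = 0.9110.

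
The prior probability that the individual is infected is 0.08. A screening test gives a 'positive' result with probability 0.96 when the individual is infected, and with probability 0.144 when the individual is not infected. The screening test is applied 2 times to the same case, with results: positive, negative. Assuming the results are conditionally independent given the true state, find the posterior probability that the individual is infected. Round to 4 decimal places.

With H the event that the individual is infected, the joint likelihood of the observed sequence is P(data|H) = 0.96·0.04 = 0.038400 and P(data|¬H) = 0.144·0.856 = 0.12326.
Bayes: P(H|data) = 0.08·0.038400 / (0.08·0.038400 + 0.92·0.12326) = 0.0030720/0.11647 = 0.0264.

Posterior P(H) ≈ 0.0264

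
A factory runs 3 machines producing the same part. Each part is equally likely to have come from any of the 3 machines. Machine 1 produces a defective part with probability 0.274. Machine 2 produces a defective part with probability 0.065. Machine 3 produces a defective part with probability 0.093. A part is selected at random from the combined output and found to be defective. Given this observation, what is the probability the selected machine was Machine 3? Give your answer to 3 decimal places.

P(defective|M1) = 0.274; P(defective|M2) = 0.065; P(defective|M3) = 0.093.
Prior × likelihood for each source: 0.333333·0.274=0.09133, 0.333333·0.065=0.02167, 0.333333·0.093=0.03100. Summing gives P(defective) = 0.14400.
P(Machine 3 | defective) = 0.03100 / 0.14400 = 0.215.

Posterior probability ≈ 0.215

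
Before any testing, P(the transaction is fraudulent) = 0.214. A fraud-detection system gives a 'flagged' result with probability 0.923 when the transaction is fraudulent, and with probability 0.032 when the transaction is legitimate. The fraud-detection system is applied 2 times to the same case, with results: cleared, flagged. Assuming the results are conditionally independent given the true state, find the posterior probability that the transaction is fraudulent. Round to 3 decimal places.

Posterior P(H) ≈ 0.384

With H the event that the transaction is fraudulent, the joint likelihood of the observed sequence is P(data|H) = 0.077·0.923 = 0.071071 and P(data|¬H) = 0.968·0.032 = 0.030976.
Bayes: P(H|data) = 0.214·0.071071 / (0.214·0.071071 + 0.786·0.030976) = 0.015209/0.039556 = 0.3845.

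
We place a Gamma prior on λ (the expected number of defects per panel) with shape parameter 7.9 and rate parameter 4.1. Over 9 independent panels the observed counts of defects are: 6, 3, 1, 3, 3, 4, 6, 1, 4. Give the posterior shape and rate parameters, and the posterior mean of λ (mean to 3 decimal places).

Total count ∑xᵢ = 31 over n = 9 panels.
Gamma is conjugate to the Poisson likelihood: posterior is Gamma(shape = 7.9+31 = 38.9, rate = 4.1+9 = 13.1).
E[λ | data] = 38.9/13.1 = 2.969.

Posterior: Gamma(shape=38.9, rate=13.1); mean ≈ 2.969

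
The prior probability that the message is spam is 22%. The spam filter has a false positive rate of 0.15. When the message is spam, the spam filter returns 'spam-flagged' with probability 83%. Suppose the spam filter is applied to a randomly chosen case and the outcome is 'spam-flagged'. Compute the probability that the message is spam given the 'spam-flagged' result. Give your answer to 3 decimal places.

P(H | E) ≈ 0.609

Let H be the event that the message is spam. P(H) = 0.22, so P(¬H) = 0.78. With E the 'spam-flagged' result, P(E|H) = 0.83 and P(E|¬H) = 0.15.
P(E) = 0.83·0.22 + 0.15·0.78 = 0.18260 + 0.11700 = 0.29960.
By Bayes' theorem, P(H|E) = 0.18260 / 0.29960 = 0.609.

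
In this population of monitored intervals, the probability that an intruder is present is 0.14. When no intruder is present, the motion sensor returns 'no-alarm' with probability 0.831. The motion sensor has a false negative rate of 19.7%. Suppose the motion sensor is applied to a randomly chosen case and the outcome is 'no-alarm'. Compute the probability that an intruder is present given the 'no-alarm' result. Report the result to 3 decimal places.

P(H | E) ≈ 0.037

Write H for 'an intruder is present'. Prior odds H:¬H = 0.14/0.86 = 0.16279. For the 'no-alarm' outcome, the likelihood ratio is 0.197/0.831 = 0.23706.
Posterior odds = 0.16279 × 0.23706 = 0.038592, so P(H|E) = 0.038592/(1+0.038592) = 0.037.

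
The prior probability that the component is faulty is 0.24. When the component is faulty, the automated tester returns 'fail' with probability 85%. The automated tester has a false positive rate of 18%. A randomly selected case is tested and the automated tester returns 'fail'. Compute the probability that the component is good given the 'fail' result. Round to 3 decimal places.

P(¬H | E) ≈ 0.401

Write H for 'the component is faulty'. Prior odds H:¬H = 0.24/0.76 = 0.31579. For the 'fail' outcome, the likelihood ratio is 0.85/0.18 = 4.7222.
Posterior odds = 0.31579 × 4.7222 = 1.4912, so P(H|E) = 1.4912/(1+1.4912) = 0.599. Then P(¬H|E) = 1 − 0.599 = 0.401.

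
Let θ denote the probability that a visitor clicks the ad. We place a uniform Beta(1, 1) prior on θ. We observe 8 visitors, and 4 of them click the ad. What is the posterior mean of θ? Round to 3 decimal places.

Posterior mean ≈ 0.500

Observing 4 successes and 4 failures updates Beta(1, 1) by adding the success and failure counts to the two shape parameters: α = 1+4 = 5, β = 1+4 = 5.
E[θ | data] = 5/(5+5) = 0.500.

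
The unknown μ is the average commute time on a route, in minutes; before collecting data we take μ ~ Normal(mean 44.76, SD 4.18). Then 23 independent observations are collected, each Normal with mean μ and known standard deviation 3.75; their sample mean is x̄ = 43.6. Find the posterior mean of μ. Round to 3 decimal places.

Posterior mean ≈ 43.639

Prior precision 1/τ₀² = 1/4.18² = 0.0572331; data precision n/σ² = 23/3.75² = 1.63556.
Posterior precision = 0.0572331 + 1.63556 = 1.69279.
Posterior mean = (0.0572331·44.76 + 1.63556·43.6) / 1.69279 = 43.639.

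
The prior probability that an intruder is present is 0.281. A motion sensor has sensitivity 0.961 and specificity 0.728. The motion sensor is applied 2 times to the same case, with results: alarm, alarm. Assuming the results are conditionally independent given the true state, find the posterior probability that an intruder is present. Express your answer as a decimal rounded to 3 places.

Let H be the event that an intruder is present; start with P(H) = 0.281. P('alarm'|H) = 0.961, P('alarm'|¬H) = 0.272.
Update on result 1 ('alarm'): P(H) ← 0.961·0.2810 / (0.961·0.2810 + 0.272·0.7190) = 0.27004/0.46561 = 0.5800.
Update on result 2 ('alarm'): P(H) ← 0.961·0.5800 / (0.961·0.5800 + 0.272·0.4200) = 0.55735/0.67160 = 0.8299.

Posterior P(H) ≈ 0.830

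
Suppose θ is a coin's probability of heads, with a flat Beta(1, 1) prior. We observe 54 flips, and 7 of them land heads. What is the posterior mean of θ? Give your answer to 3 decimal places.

Posterior mean ≈ 0.143

The binomial likelihood is conjugate to the Beta prior: with 7 successes and 47 failures, the posterior is Beta(1+7, 1+47) = Beta(8, 48).
E[θ | data] = 8/(8+48) = 0.143.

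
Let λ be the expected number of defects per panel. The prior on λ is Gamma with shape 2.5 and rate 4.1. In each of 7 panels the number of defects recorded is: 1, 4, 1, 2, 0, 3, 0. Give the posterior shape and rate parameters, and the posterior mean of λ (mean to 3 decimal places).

Posterior: Gamma(shape=13.5, rate=11.1); mean ≈ 1.216

Total count ∑xᵢ = 11 over n = 7 panels.
Gamma is conjugate to the Poisson likelihood: posterior is Gamma(shape = 2.5+11 = 13.5, rate = 4.1+7 = 11.1).
E[λ | data] = 13.5/11.1 = 1.216.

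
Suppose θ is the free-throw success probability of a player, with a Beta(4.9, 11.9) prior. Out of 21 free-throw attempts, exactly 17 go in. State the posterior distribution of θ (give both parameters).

The binomial likelihood is conjugate to the Beta prior: with 17 successes and 4 failures, the posterior is Beta(4.9+17, 11.9+4) = Beta(21.9, 15.9).

Posterior: Beta(21.9, 15.9)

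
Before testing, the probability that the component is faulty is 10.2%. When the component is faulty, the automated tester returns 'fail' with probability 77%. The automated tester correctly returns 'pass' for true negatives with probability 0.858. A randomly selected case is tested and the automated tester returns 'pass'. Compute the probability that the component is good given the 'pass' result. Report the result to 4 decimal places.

P(¬H | E) ≈ 0.9705

Let H be the event that the component is faulty. P(H) = 0.102, so P(¬H) = 0.898. With E the 'pass' result, P(E|H) = 0.23 and P(E|¬H) = 0.858.
P(E) = 0.23·0.102 + 0.858·0.898 = 0.023460 + 0.77048 = 0.79394.
By Bayes' theorem, P(H|E) = 0.023460 / 0.79394 = 0.0295. Hence P(¬H|E) = 1 − 0.0295 = 0.9705.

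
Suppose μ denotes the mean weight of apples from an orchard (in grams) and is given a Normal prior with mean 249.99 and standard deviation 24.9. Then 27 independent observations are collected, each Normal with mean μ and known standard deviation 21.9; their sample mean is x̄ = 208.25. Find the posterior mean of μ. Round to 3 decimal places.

With known σ, the Normal prior is conjugate. Weight on the data is w = (n/σ²)/(n/σ² + 1/τ₀²) = 0.0562957/(0.0562957+0.00161288) = 0.97215.
Posterior mean = w·x̄ + (1−w)·μ₀ = 0.97215·208.25 + 0.027852·249.99 = 209.413.

Posterior mean ≈ 209.413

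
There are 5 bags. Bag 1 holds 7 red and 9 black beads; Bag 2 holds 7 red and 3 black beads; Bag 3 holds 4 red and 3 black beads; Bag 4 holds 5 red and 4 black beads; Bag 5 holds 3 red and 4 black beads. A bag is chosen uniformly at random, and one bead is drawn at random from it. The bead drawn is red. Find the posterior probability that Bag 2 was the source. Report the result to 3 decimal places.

Posterior probability ≈ 0.260

P(red|Bag 1) = 0.4375; P(red|Bag 2) = 0.7; P(red|Bag 3) = 0.5714; P(red|Bag 4) = 0.5556; P(red|Bag 5) = 0.4286.
Prior × likelihood for each source: 0.2·0.4375=0.08750, 0.2·0.7=0.1400, 0.2·0.5714=0.1143, 0.2·0.5556=0.1111, 0.2·0.4286=0.08571. Summing gives P(red) = 0.53861.
P(Bag 2 | red) = 0.1400 / 0.53861 = 0.260.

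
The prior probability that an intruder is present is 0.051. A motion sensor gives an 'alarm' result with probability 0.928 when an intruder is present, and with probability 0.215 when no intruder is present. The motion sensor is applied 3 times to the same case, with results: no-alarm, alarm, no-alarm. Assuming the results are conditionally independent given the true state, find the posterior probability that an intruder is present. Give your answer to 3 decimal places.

Let H be the event that an intruder is present; start with P(H) = 0.051. P('alarm'|H) = 0.928, P('alarm'|¬H) = 0.215.
Update on result 1 ('no-alarm'): P(H) ← 0.072·0.0510 / (0.072·0.0510 + 0.785·0.9490) = 0.0036720/0.74864 = 0.0049.
Update on result 2 ('alarm'): P(H) ← 0.928·0.0049 / (0.928·0.0049 + 0.215·0.9951) = 0.0045518/0.21850 = 0.0208.
Update on result 3 ('no-alarm'): P(H) ← 0.072·0.0208 / (0.072·0.0208 + 0.785·0.9792) = 0.0014999/0.77015 = 0.0019.

Posterior P(H) ≈ 0.002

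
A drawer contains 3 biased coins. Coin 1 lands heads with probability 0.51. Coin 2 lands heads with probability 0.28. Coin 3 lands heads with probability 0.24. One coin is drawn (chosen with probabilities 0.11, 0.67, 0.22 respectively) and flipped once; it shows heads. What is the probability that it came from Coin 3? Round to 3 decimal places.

Tabulate prior·likelihood by source: [1] prior 0.11, lik 0.51, product 0.05610; [2] prior 0.67, lik 0.28, product 0.1876; [3] prior 0.22, lik 0.24, product 0.05280.
Normalizing constant = 0.29650; the posterior for Coin 3 is its product over the sum, 0.05280/0.29650 = 0.178.

Posterior probability ≈ 0.178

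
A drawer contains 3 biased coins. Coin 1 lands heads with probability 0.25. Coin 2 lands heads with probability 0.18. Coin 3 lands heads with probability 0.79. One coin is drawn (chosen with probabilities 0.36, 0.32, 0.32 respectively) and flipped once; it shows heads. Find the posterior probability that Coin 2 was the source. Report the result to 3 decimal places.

Posterior probability ≈ 0.144

Tabulate prior·likelihood by source: [1] prior 0.36, lik 0.25, product 0.09000; [2] prior 0.32, lik 0.18, product 0.05760; [3] prior 0.32, lik 0.79, product 0.2528.
Normalizing constant = 0.40040; the posterior for Coin 2 is its product over the sum, 0.05760/0.40040 = 0.144.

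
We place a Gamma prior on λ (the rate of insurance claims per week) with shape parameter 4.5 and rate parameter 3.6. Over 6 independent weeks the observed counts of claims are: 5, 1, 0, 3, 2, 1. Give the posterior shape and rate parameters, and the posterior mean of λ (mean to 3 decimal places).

The Poisson likelihood adds the total count to the shape and the number of exposure periods to the rate. Here ∑xᵢ = 12 and n = 6, so shape 4.5→16.5 and rate 3.6→9.6.
Posterior mean = shape/rate = 16.5/9.6 = 1.719.

Posterior: Gamma(shape=16.5, rate=9.6); mean ≈ 1.719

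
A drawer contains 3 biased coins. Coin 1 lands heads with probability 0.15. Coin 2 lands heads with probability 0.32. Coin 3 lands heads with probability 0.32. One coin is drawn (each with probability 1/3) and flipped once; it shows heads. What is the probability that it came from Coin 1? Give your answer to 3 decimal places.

Tabulate prior·likelihood by source: [1] prior 0.333333, lik 0.15, product 0.05000; [2] prior 0.333333, lik 0.32, product 0.1067; [3] prior 0.333333, lik 0.32, product 0.1067.
Normalizing constant = 0.26333; the posterior for Coin 1 is its product over the sum, 0.05000/0.26333 = 0.190.

Posterior probability ≈ 0.190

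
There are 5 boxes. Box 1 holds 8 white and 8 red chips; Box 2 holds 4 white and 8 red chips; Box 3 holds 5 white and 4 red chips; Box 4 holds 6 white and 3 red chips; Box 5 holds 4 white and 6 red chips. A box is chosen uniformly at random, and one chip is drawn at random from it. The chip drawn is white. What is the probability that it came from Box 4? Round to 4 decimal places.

P(white|Box 1) = 0.5; P(white|Box 2) = 0.3333; P(white|Box 3) = 0.5556; P(white|Box 4) = 0.6667; P(white|Box 5) = 0.4.
Prior × likelihood for each source: 0.2·0.5=0.1000, 0.2·0.3333=0.06667, 0.2·0.5556=0.1111, 0.2·0.6667=0.1333, 0.2·0.4=0.08000. Summing gives P(white) = 0.49111.
P(Box 4 | white) = 0.1333 / 0.49111 = 0.2715.

Posterior probability ≈ 0.2715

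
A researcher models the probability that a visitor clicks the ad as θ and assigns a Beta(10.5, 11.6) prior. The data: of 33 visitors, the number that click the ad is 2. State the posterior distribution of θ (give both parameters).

Observing 2 successes and 31 failures updates Beta(10.5, 11.6) by adding the success and failure counts to the two shape parameters: α = 10.5+2 = 12.5, β = 11.6+31 = 42.6.

Posterior: Beta(12.5, 42.6)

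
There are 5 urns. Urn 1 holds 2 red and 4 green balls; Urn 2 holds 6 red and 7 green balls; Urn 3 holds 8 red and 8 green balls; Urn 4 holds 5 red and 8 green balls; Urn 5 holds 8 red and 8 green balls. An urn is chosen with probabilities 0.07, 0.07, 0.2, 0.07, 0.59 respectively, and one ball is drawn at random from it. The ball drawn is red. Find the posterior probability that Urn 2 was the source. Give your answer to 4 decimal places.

Tabulate prior·likelihood by source: [1] prior 0.07, lik 0.3333, product 0.02333; [2] prior 0.07, lik 0.4615, product 0.03231; [3] prior 0.2, lik 0.5, product 0.1000; [4] prior 0.07, lik 0.3846, product 0.02692; [5] prior 0.59, lik 0.5, product 0.2950.
Normalizing constant = 0.47756; the posterior for Urn 2 is its product over the sum, 0.03231/0.47756 = 0.0677.

Posterior probability ≈ 0.0677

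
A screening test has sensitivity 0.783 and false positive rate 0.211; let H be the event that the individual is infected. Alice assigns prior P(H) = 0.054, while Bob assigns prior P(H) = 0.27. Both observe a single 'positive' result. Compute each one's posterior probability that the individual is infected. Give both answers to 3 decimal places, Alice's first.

P('+'|H) = 0.783, P('+'|¬H) = 0.211.
Alice: numerator 0.783·0.054 = 0.042282; evidence = 0.042282+0.211·0.946 = 0.24189; posterior = 0.175.
Bob: numerator 0.783·0.27 = 0.21141; evidence = 0.21141+0.211·0.73 = 0.36544; posterior = 0.579.

Alice: 0.175; Bob: 0.579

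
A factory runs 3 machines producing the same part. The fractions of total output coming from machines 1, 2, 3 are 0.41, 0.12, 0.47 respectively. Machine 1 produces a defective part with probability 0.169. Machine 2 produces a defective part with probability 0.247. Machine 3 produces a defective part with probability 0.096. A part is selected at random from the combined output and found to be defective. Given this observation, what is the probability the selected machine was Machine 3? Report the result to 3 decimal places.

Tabulate prior·likelihood by source: [1] prior 0.41, lik 0.169, product 0.06929; [2] prior 0.12, lik 0.247, product 0.02964; [3] prior 0.47, lik 0.096, product 0.04512.
Normalizing constant = 0.14405; the posterior for Machine 3 is its product over the sum, 0.04512/0.14405 = 0.313.

Posterior probability ≈ 0.313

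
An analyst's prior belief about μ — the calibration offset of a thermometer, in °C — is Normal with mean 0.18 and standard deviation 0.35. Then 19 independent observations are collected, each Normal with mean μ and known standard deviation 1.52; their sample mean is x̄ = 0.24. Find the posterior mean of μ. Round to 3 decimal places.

Posterior mean ≈ 0.210

With known σ, the Normal prior is conjugate. Weight on the data is w = (n/σ²)/(n/σ² + 1/τ₀²) = 8.22368/(8.22368+8.16327) = 0.50184.
Posterior mean = w·x̄ + (1−w)·μ₀ = 0.50184·0.24 + 0.49816·0.18 = 0.210.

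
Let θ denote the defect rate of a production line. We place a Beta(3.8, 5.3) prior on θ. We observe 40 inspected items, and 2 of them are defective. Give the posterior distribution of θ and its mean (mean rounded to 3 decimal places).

Posterior: Beta(5.8, 43.3); mean ≈ 0.118

Observing 2 successes and 38 failures updates Beta(3.8, 5.3) by adding the success and failure counts to the two shape parameters: α = 3.8+2 = 5.8, β = 5.3+38 = 43.3.
Posterior mean = α/(α+β) = 5.8/49.1 = 0.118.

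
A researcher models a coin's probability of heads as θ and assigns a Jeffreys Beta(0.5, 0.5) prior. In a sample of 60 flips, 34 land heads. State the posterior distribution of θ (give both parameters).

The binomial likelihood is conjugate to the Beta prior: with 34 successes and 26 failures, the posterior is Beta(0.5+34, 0.5+26) = Beta(34.5, 26.5).

Posterior: Beta(34.5, 26.5)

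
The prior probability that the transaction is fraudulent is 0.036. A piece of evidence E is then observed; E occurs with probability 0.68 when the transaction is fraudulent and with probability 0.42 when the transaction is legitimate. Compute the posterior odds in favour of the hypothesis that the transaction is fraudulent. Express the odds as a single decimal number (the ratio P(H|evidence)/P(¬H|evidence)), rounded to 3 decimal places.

Prior odds = 0.036/(1−0.036) = 0.037344. In log-odds, ln(0.037344) = -3.2876.
Add log likelihood ratio: ln(1.6190) = 0.48184.
Posterior log-odds = -2.8057, so posterior odds = exp(-2.8057) = 0.060462.

Posterior odds ≈ 0.060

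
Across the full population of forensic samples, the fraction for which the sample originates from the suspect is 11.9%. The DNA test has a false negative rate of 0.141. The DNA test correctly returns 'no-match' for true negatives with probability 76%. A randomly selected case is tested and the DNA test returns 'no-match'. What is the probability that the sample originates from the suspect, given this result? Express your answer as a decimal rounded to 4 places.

P(H | E) ≈ 0.0244

Let H be the event that the sample originates from the suspect. P(H) = 0.119, so P(¬H) = 0.881. With E the 'no-match' result, P(E|H) = 0.141 and P(E|¬H) = 0.76.
P(E) = 0.141·0.119 + 0.76·0.881 = 0.016779 + 0.66956 = 0.68634.
By Bayes' theorem, P(H|E) = 0.016779 / 0.68634 = 0.0244.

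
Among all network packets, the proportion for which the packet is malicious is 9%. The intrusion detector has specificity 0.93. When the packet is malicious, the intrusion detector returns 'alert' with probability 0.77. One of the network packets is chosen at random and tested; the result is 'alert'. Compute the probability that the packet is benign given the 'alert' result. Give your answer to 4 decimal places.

P(¬H | E) ≈ 0.4789

Let H be the event that the packet is malicious. P(H) = 0.09, so P(¬H) = 0.91. With E the 'alert' result, P(E|H) = 0.77 and P(E|¬H) = 0.07.
P(E) = 0.77·0.09 + 0.07·0.91 = 0.069300 + 0.063700 = 0.13300.
By Bayes' theorem, P(H|E) = 0.069300 / 0.13300 = 0.5211. Hence P(¬H|E) = 1 − 0.5211 = 0.4789.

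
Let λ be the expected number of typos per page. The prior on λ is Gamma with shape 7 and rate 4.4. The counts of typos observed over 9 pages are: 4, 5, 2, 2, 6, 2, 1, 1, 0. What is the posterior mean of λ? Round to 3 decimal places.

Posterior mean ≈ 2.239

The Poisson likelihood adds the total count to the shape and the number of exposure periods to the rate. Here ∑xᵢ = 23 and n = 9, so shape 7→30 and rate 4.4→13.4.
E[λ | data] = 30/13.4 = 2.239.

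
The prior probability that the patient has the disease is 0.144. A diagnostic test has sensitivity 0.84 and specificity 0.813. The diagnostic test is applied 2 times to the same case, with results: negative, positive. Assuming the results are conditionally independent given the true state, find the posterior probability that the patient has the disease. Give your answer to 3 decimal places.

With H the event that the patient has the disease, the joint likelihood of the observed sequence is P(data|H) = 0.16·0.84 = 0.13440 and P(data|¬H) = 0.813·0.187 = 0.15203.
Bayes: P(H|data) = 0.144·0.13440 / (0.144·0.13440 + 0.856·0.15203) = 0.019354/0.14949 = 0.1295.

Posterior P(H) ≈ 0.129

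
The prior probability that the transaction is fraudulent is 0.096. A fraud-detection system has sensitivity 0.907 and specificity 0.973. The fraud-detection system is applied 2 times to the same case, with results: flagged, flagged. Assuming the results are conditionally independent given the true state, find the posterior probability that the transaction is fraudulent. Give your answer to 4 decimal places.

Posterior P(H) ≈ 0.9917

Let H be the event that the transaction is fraudulent; start with P(H) = 0.096. P('flagged'|H) = 0.907, P('flagged'|¬H) = 0.027.
Update on result 1 ('flagged'): P(H) ← 0.907·0.0960 / (0.907·0.0960 + 0.027·0.9040) = 0.087072/0.11148 = 0.7811.
Update on result 2 ('flagged'): P(H) ← 0.907·0.7811 / (0.907·0.7811 + 0.027·0.2189) = 0.70842/0.71433 = 0.9917.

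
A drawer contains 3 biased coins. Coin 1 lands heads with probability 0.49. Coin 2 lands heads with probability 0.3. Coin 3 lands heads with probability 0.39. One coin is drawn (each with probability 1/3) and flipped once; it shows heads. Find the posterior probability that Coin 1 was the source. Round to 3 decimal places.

Posterior probability ≈ 0.415

Tabulate prior·likelihood by source: [1] prior 0.333333, lik 0.49, product 0.1633; [2] prior 0.333333, lik 0.3, product 0.1000; [3] prior 0.333333, lik 0.39, product 0.1300.
Normalizing constant = 0.39333; the posterior for Coin 1 is its product over the sum, 0.1633/0.39333 = 0.415.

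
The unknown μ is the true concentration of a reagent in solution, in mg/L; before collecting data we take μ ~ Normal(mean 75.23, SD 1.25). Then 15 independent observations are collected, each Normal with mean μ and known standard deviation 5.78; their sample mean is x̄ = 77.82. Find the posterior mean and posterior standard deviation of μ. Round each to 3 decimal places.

With known σ, the Normal prior is conjugate. Weight on the data is w = (n/σ²)/(n/σ² + 1/τ₀²) = 0.448989/(0.448989+0.640000) = 0.41230.
Posterior mean = w·x̄ + (1−w)·μ₀ = 0.41230·77.82 + 0.58770·75.23 = 76.298. Posterior variance = 1/(0.448989+0.640000) = 0.918283, so SD = 0.958.

Posterior mean ≈ 76.298; posterior SD ≈ 0.958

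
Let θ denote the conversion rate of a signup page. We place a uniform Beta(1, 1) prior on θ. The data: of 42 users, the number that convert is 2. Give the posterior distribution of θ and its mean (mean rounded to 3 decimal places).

The binomial likelihood is conjugate to the Beta prior: with 2 successes and 40 failures, the posterior is Beta(1+2, 1+40) = Beta(3, 41).
E[θ | data] = 3/(3+41) = 0.068.

Posterior: Beta(3, 41); mean ≈ 0.068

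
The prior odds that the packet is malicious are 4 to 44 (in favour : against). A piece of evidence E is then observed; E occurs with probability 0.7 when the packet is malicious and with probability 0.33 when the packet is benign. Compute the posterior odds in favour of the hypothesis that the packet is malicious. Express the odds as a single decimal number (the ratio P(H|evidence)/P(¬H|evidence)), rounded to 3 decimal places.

Prior odds = 4/44 = 0.090909. In log-odds, ln(0.090909) = -2.3979.
Add log likelihood ratio: ln(2.1212) = 0.75199.
Posterior log-odds = -1.6459, so posterior odds = exp(-1.6459) = 0.19284.

Posterior odds ≈ 0.193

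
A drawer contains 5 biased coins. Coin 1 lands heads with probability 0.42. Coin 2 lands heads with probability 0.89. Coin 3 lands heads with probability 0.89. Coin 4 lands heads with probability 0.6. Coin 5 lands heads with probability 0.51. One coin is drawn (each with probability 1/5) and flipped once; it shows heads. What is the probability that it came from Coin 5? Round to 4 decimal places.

Posterior probability ≈ 0.1541

P(heads|C1) = 0.42; P(heads|C2) = 0.89; P(heads|C3) = 0.89; P(heads|C4) = 0.6; P(heads|C5) = 0.51.
Prior × likelihood for each source: 0.2·0.42=0.08400, 0.2·0.89=0.1780, 0.2·0.89=0.1780, 0.2·0.6=0.1200, 0.2·0.51=0.1020. Summing gives P(heads) = 0.66200.
P(Coin 5 | heads) = 0.1020 / 0.66200 = 0.1541.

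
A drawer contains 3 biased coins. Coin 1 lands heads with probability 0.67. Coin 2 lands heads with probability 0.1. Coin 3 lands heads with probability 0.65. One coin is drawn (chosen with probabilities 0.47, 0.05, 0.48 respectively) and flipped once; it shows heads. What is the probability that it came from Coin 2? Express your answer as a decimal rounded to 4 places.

Tabulate prior·likelihood by source: [1] prior 0.47, lik 0.67, product 0.3149; [2] prior 0.05, lik 0.1, product 0.005000; [3] prior 0.48, lik 0.65, product 0.3120.
Normalizing constant = 0.63190; the posterior for Coin 2 is its product over the sum, 0.005000/0.63190 = 0.0079.

Posterior probability ≈ 0.0079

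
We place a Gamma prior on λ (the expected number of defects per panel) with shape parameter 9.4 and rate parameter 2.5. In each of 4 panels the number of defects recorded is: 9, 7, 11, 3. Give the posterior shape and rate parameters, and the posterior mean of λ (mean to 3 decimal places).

The Poisson likelihood adds the total count to the shape and the number of exposure periods to the rate. Here ∑xᵢ = 30 and n = 4, so shape 9.4→39.4 and rate 2.5→6.5.
E[λ | data] = 39.4/6.5 = 6.062.

Posterior: Gamma(shape=39.4, rate=6.5); mean ≈ 6.062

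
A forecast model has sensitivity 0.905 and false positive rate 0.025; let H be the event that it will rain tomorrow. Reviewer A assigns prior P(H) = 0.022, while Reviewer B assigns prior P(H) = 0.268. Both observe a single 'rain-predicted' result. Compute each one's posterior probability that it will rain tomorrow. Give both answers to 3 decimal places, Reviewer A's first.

The likelihood ratio for a 'rain-predicted' result is 0.905/0.025 = 36.200.
Reviewer A: prior odds 0.022/0.978 = 0.022495; posterior odds 0.81431; posterior probability 0.449.
Reviewer B: prior odds 0.268/0.732 = 0.36612; posterior odds 13.254; posterior probability 0.930.

Reviewer A: 0.449; Reviewer B: 0.930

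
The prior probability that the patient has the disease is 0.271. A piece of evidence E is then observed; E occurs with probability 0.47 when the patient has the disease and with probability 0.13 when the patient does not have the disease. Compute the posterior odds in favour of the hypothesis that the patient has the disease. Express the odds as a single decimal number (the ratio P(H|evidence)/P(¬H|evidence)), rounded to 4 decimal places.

Posterior odds ≈ 1.3440

Prior odds = 0.271/(1−0.271) = 0.37174.
Likelihood ratio for E = 0.47/0.13 = 3.6154.
Posterior odds = prior odds × LR = 1.3440.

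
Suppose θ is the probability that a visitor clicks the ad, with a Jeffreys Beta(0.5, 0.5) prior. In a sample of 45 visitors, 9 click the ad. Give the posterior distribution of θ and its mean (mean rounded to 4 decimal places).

Observing 9 successes and 36 failures updates Beta(0.5, 0.5) by adding the success and failure counts to the two shape parameters: α = 0.5+9 = 9.5, β = 0.5+36 = 36.5.
E[θ | data] = 9.5/(9.5+36.5) = 0.2065.

Posterior: Beta(9.5, 36.5); mean ≈ 0.2065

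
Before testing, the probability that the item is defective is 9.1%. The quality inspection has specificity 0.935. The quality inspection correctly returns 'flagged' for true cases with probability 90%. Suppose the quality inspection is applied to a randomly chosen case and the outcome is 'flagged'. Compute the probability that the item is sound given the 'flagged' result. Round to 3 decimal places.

P(¬H | E) ≈ 0.419

Let H be the event that the item is defective. P(H) = 0.091, so P(¬H) = 0.909. With E the 'flagged' result, P(E|H) = 0.9 and P(E|¬H) = 0.065.
P(E) = 0.9·0.091 + 0.065·0.909 = 0.081900 + 0.059085 = 0.14098.
By Bayes' theorem, P(H|E) = 0.081900 / 0.14098 = 0.581. Hence P(¬H|E) = 1 − 0.581 = 0.419.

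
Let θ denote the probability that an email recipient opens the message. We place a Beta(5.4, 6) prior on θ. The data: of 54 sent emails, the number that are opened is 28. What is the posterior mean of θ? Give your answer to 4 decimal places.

Posterior mean ≈ 0.5107

Observing 28 successes and 26 failures updates Beta(5.4, 6) by adding the success and failure counts to the two shape parameters: α = 5.4+28 = 33.4, β = 6+26 = 32.
E[θ | data] = 33.4/(33.4+32) = 0.5107.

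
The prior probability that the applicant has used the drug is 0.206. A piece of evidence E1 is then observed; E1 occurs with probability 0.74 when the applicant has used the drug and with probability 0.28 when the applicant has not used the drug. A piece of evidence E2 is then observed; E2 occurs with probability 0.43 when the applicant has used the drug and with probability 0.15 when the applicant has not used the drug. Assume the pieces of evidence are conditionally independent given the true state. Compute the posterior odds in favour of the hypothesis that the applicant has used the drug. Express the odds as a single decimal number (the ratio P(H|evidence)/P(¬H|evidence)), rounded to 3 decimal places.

Posterior odds ≈ 1.966

Prior odds = 0.206/(1−0.206) = 0.25945.
Likelihood ratio for E1 = 0.74/0.28 = 2.6429.
Likelihood ratio for E2 = 0.43/0.15 = 2.8667.
Posterior odds = prior odds × LR₁ × LR₂ = 1.9656.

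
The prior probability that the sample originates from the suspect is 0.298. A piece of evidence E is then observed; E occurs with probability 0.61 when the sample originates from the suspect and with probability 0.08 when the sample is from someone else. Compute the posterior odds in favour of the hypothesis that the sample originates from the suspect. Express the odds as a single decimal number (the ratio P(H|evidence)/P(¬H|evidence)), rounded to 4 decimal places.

Posterior odds ≈ 3.2368

Prior odds = 0.298/(1−0.298) = 0.42450. In log-odds, ln(0.42450) = -0.85684.
Add log likelihood ratio: ln(7.6250) = 2.0314.
Posterior log-odds = 1.1746, so posterior odds = exp(1.1746) = 3.2368.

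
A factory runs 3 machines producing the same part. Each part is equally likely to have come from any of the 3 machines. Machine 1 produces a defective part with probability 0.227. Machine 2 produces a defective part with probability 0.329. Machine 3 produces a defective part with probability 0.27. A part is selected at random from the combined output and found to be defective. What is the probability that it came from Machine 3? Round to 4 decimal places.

Tabulate prior·likelihood by source: [1] prior 0.333333, lik 0.227, product 0.07567; [2] prior 0.333333, lik 0.329, product 0.1097; [3] prior 0.333333, lik 0.27, product 0.09000.
Normalizing constant = 0.27533; the posterior for Machine 3 is its product over the sum, 0.09000/0.27533 = 0.3269.

Posterior probability ≈ 0.3269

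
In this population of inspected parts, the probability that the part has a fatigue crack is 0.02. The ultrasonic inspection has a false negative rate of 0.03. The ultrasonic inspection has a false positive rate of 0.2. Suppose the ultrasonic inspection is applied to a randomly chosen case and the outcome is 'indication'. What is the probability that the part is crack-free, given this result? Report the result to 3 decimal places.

P(¬H | E) ≈ 0.910

Write H for 'the part has a fatigue crack'. Prior odds H:¬H = 0.02/0.98 = 0.020408. For the 'indication' outcome, the likelihood ratio is 0.97/0.2 = 4.8500.
Posterior odds = 0.020408 × 4.8500 = 0.098980, so P(H|E) = 0.098980/(1+0.098980) = 0.090. Then P(¬H|E) = 1 − 0.090 = 0.910.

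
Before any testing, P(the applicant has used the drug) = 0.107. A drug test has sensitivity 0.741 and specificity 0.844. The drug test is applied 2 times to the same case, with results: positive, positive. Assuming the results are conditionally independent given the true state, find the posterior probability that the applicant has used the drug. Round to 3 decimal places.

Posterior P(H) ≈ 0.730

With H the event that the applicant has used the drug, the joint likelihood of the observed sequence is P(data|H) = 0.741·0.741 = 0.54908 and P(data|¬H) = 0.156·0.156 = 0.024336.
Bayes: P(H|data) = 0.107·0.54908 / (0.107·0.54908 + 0.893·0.024336) = 0.058752/0.080484 = 0.7300.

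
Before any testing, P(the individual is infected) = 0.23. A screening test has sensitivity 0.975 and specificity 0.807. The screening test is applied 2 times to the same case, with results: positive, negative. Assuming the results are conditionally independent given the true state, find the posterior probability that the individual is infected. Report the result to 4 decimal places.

With H the event that the individual is infected, the joint likelihood of the observed sequence is P(data|H) = 0.975·0.025 = 0.024375 and P(data|¬H) = 0.193·0.807 = 0.15575.
Bayes: P(H|data) = 0.23·0.024375 / (0.23·0.024375 + 0.77·0.15575) = 0.0056063/0.12553 = 0.0447.

Posterior P(H) ≈ 0.0447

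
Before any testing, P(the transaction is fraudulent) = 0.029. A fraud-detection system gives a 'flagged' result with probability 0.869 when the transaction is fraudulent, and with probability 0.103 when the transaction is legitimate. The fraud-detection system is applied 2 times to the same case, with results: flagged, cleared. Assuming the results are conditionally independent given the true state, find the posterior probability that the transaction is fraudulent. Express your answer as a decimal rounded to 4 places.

Posterior P(H) ≈ 0.0355

With H the event that the transaction is fraudulent, the joint likelihood of the observed sequence is P(data|H) = 0.869·0.131 = 0.11384 and P(data|¬H) = 0.103·0.897 = 0.092391.
Bayes: P(H|data) = 0.029·0.11384 / (0.029·0.11384 + 0.971·0.092391) = 0.0033013/0.093013 = 0.0355.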